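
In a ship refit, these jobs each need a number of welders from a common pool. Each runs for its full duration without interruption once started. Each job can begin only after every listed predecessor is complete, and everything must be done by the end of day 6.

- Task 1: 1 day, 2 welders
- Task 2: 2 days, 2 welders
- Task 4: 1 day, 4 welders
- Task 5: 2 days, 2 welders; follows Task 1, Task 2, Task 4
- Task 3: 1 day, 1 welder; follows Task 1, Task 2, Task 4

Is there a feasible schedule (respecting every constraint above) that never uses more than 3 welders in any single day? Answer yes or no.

The minimum achievable peak is 4; 3 < 4, so no feasible schedule stays within the cap.

no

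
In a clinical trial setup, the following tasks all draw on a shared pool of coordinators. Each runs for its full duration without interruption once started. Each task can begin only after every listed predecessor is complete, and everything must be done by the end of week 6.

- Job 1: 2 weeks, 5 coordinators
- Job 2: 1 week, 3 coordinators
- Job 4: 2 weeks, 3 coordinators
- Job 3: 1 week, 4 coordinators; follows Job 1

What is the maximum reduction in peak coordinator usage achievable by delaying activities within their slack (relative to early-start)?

6

Early-start peak: w1:11  w2:8  w3:4  w4:0  w5:0  w6:0 ⇒ 11.
Leveled (Job 1@1, Job 2@3, Job 4@4, Job 3@6): w1:5  w2:5  w3:3  w4:3  w5:3  w6:4 ⇒ 5.
Reduction 11 − 5 = 6.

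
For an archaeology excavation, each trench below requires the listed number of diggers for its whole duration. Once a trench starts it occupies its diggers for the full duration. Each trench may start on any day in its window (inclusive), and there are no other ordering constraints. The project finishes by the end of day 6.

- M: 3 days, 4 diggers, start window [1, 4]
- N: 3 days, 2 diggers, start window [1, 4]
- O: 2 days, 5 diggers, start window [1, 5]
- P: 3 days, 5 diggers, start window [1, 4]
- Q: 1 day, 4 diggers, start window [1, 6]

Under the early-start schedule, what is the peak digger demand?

20

Early-start schedule: M@1, N@1, O@1, P@1, Q@1.
Load per day: day 1: 20, day 2: 16, day 3: 11, day 4: 0, day 5: 0, day 6: 0.
Peak is 20.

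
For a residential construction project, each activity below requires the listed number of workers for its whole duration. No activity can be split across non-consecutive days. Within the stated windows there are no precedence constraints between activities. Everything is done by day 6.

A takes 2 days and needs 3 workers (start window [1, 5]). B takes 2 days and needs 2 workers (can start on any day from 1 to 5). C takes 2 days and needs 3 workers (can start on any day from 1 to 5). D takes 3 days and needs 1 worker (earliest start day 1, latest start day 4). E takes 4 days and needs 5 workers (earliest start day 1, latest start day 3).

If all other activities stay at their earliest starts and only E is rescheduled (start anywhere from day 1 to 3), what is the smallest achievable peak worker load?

9

E@1: d1:14  d2:14  d3:6  d4:5  d5:0  d6:0 → peak 14
E@2: d1:9  d2:14  d3:6  d4:5  d5:5  d6:0 → peak 14
E@3: d1:9  d2:9  d3:6  d4:5  d5:5  d6:5 → peak 9
Best is E@3, peak 9.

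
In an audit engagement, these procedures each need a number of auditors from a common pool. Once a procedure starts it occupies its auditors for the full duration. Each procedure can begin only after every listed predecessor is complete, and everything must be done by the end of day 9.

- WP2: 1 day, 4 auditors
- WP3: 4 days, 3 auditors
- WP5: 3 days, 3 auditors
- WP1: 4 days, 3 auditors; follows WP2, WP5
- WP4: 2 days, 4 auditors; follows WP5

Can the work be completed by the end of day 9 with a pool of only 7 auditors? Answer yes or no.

yes

Schedule WP2@1, WP3@1, WP5@2, WP1@5, WP4@5: d1:7  d2:6  d3:6  d4:6  d5:7  d6:7  d7:3  d8:3  d9:0 — peak 7 ≤ 7.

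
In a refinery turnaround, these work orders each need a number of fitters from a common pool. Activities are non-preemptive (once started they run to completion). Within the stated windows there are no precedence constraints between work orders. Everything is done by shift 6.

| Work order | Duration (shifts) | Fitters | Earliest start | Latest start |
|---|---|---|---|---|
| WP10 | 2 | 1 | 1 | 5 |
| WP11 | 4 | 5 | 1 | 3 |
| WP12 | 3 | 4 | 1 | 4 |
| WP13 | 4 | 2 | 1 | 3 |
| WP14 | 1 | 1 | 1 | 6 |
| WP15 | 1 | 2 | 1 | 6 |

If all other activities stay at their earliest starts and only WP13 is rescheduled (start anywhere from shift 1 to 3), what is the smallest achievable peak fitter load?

13

WP13@1: s1:15  s2:12  s3:11  s4:7  s5:0  s6:0 → peak 15
WP13@2: s1:13  s2:12  s3:11  s4:7  s5:2  s6:0 → peak 13
WP13@3: s1:13  s2:10  s3:11  s4:7  s5:2  s6:2 → peak 13
Best is WP13@2, peak 13.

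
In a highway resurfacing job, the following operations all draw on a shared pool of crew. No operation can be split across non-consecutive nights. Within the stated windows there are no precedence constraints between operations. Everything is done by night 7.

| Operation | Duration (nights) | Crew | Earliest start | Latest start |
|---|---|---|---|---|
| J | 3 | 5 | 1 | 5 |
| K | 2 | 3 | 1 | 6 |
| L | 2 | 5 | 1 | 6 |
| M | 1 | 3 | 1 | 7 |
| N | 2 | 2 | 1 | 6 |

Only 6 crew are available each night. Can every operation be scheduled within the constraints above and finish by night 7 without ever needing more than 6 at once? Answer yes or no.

The minimum achievable peak is 7; 6 < 7, so no feasible schedule stays within the cap.

no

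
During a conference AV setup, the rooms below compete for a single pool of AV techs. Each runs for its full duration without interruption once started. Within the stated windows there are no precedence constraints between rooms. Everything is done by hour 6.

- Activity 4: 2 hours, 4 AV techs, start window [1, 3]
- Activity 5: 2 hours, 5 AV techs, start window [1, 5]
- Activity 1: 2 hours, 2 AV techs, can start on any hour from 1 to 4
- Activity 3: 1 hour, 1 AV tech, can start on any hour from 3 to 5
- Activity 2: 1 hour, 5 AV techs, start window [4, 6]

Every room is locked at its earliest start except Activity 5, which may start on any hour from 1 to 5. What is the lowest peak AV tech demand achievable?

6

Activity 5@1: h1:11  h2:11  h3:1  h4:5  h5:0  h6:0 → peak 11
Activity 5@2: h1:6  h2:11  h3:6  h4:5  h5:0  h6:0 → peak 11
Activity 5@3: h1:6  h2:6  h3:6  h4:10  h5:0  h6:0 → peak 10
Activity 5@4: h1:6  h2:6  h3:1  h4:10  h5:5  h6:0 → peak 10
Activity 5@5: h1:6  h2:6  h3:1  h4:5  h5:5  h6:5 → peak 6
Best is Activity 5@5, peak 6.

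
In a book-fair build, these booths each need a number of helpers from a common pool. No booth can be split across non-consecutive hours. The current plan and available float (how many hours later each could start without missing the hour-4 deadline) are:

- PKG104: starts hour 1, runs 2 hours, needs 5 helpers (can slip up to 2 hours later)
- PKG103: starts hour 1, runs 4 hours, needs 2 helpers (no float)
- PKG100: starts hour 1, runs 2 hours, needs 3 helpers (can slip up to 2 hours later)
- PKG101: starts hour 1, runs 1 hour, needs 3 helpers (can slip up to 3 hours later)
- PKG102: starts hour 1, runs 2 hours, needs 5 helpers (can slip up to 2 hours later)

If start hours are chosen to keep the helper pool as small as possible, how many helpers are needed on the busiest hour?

10

Early-start (PKG104@1, PKG103@1, PKG100@1, PKG101@1, PKG102@1) gives peak 18: h1:18  h2:15  h3:2  h4:2.
Shift PKG101→3, PKG102→3.
Schedule PKG104@1, PKG103@1, PKG100@1, PKG101@3, PKG102@3: h1:10  h2:10  h3:10  h4:7 — peak 10.
Total helper-hours = 37 over 4 hours ⇒ peak ≥ ⌈37/4⌉ = 10, so 10 is optimal.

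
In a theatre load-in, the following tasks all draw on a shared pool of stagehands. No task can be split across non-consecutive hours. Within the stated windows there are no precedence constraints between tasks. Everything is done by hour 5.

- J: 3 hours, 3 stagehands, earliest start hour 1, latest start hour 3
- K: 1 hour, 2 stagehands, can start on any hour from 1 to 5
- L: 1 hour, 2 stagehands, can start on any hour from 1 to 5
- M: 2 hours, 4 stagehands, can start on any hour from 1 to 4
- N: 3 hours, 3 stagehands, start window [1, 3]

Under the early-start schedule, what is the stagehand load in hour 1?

14

At early start, hour 1 has: J, K, L, M, N.
Demand: 3 + 2 + 2 + 4 + 3 = 14.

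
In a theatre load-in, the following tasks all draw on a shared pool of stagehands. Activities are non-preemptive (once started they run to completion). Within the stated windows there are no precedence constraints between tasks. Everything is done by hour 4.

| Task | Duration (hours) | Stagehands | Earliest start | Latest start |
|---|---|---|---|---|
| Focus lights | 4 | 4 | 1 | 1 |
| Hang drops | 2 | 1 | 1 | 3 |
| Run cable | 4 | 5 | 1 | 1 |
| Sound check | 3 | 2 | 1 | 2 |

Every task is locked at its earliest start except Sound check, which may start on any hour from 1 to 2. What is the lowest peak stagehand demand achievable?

12

Sound check@1: h1:12  h2:12  h3:11  h4:9 → peak 12
Sound check@2: h1:10  h2:12  h3:11  h4:11 → peak 12
Best is Sound check@1, peak 12.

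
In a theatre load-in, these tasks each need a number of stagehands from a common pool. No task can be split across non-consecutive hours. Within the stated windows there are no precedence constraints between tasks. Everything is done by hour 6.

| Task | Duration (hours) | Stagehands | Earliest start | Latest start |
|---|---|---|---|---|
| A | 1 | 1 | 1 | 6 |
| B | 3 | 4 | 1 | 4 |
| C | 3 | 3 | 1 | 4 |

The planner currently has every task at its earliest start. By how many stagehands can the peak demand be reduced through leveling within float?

Early-start peak: h1:8  h2:7  h3:7  h4:0  h5:0  h6:0 ⇒ 8.
Leveled (A@1, B@4, C@1): h1:4  h2:3  h3:3  h4:4  h5:4  h6:4 ⇒ 4.
Reduction 8 − 4 = 4.

4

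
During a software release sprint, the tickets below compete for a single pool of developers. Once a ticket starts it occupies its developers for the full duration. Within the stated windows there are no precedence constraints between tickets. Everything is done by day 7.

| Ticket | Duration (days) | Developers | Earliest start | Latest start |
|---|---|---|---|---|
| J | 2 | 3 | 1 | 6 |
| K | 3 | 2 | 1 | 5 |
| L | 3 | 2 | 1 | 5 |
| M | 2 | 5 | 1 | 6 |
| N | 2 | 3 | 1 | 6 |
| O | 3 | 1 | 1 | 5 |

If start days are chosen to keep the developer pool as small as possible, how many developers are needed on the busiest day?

6

Early-start (J@1, K@1, L@1, M@1, N@1, O@1) gives peak 16: d1:16  d2:16  d3:5  d4:0  d5:0  d6:0  d7:0.
Shift L→3, M→6, N→4.
Schedule J@1, K@1, L@3, M@6, N@4, O@1: d1:6  d2:6  d3:5  d4:5  d5:5  d6:5  d7:5 — peak 6.
Total developer-days = 37 over 7 days ⇒ peak ≥ ⌈37/7⌉ = 6, so 6 is optimal.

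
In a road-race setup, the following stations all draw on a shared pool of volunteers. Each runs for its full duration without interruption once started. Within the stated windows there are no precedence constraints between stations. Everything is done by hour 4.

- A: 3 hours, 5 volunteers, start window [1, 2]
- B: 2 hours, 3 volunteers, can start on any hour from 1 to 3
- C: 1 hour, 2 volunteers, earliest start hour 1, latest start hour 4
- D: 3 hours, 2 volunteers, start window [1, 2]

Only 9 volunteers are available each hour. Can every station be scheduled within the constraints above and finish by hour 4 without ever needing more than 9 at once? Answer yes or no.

no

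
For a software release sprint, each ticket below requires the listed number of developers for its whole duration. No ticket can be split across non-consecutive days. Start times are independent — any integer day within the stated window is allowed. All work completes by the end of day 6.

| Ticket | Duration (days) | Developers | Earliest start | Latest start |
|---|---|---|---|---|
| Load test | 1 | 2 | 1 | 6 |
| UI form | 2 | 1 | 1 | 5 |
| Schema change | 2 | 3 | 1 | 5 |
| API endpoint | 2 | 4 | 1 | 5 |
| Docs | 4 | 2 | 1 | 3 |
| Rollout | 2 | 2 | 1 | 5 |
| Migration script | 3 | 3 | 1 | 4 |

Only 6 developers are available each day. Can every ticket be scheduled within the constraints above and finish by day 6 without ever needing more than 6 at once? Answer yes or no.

Total developer-days = 39; over 6 days the average is 39/6 > 6, so some day must exceed 6.

no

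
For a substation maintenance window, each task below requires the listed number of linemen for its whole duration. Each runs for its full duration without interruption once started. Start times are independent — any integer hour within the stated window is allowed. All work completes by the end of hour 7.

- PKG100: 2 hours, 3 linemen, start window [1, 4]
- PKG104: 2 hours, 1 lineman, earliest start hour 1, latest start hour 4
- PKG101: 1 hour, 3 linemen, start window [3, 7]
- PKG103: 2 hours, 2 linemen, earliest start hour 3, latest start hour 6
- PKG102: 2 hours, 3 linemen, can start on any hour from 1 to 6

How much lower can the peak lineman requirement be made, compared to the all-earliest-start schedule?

Early-start peak: h1:7  h2:7  h3:5  h4:2  h5:0  h6:0  h7:0 ⇒ 7.
Leveled (PKG100@1, PKG104@3, PKG101@5, PKG103@3, PKG102@6): h1:3  h2:3  h3:3  h4:3  h5:3  h6:3  h7:3 ⇒ 3.
Reduction 7 − 3 = 4.

4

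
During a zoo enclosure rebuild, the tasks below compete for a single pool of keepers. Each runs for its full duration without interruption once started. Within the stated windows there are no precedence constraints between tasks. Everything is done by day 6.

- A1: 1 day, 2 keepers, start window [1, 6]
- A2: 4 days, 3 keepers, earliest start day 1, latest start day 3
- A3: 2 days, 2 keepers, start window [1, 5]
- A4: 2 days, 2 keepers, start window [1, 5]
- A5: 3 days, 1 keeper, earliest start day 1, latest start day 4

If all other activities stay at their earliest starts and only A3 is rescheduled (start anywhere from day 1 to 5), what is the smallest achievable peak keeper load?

8

A3@1: d1:10  d2:8  d3:4  d4:3  d5:0  d6:0 → peak 10
A3@2: d1:8  d2:8  d3:6  d4:3  d5:0  d6:0 → peak 8
A3@3: d1:8  d2:6  d3:6  d4:5  d5:0  d6:0 → peak 8
A3@4: d1:8  d2:6  d3:4  d4:5  d5:2  d6:0 → peak 8
A3@5: d1:8  d2:6  d3:4  d4:3  d5:2  d6:2 → peak 8
Best is A3@2, peak 8.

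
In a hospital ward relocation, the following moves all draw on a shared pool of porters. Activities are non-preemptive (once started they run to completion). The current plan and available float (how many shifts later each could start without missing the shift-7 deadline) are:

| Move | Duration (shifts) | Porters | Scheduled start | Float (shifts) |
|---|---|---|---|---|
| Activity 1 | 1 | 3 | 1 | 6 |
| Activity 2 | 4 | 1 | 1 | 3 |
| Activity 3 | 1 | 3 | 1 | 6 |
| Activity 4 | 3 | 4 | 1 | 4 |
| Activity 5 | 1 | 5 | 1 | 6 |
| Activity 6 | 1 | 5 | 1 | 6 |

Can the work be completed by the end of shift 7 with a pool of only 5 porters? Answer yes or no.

yes

Schedule Activity 1@1, Activity 2@1, Activity 3@2, Activity 4@3, Activity 5@6, Activity 6@7: s1:4  s2:4  s3:5  s4:5  s5:4  s6:5  s7:5 — peak 5 ≤ 5.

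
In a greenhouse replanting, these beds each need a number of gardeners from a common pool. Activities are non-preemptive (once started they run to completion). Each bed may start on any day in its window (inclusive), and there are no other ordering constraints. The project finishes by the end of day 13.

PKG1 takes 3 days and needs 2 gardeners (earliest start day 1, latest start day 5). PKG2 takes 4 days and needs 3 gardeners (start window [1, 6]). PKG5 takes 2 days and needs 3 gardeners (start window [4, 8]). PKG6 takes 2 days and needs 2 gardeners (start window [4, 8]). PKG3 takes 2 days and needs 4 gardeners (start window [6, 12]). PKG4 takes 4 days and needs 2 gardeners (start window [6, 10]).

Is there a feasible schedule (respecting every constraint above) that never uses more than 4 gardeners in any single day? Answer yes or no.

The minimum achievable peak is 5; 4 < 5, so no feasible schedule stays within the cap.

no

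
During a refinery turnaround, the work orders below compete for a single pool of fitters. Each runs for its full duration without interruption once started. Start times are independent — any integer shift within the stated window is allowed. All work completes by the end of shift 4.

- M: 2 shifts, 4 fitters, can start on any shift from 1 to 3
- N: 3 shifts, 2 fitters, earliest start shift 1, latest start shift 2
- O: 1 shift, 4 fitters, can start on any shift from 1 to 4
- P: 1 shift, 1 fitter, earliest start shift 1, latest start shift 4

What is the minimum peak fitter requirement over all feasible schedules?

6

Early-start (M@1, N@1, O@1, P@1) gives peak 11: s1:11  s2:6  s3:2  s4:0.
Shift O→3, P→4.
Schedule M@1, N@1, O@3, P@4: s1:6  s2:6  s3:6  s4:1 — peak 6.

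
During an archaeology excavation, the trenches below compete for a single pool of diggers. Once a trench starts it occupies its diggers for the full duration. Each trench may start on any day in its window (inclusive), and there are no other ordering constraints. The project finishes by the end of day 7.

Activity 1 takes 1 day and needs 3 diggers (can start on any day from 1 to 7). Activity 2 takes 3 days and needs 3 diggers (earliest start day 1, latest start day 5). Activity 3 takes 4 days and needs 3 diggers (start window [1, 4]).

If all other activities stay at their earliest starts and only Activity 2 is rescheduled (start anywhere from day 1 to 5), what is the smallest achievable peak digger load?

Activity 2@1: d1:9  d2:6  d3:6  d4:3  d5:0  d6:0  d7:0 → peak 9
Activity 2@2: d1:6  d2:6  d3:6  d4:6  d5:0  d6:0  d7:0 → peak 6
Activity 2@3: d1:6  d2:3  d3:6  d4:6  d5:3  d6:0  d7:0 → peak 6
Activity 2@4: d1:6  d2:3  d3:3  d4:6  d5:3  d6:3  d7:0 → peak 6
Activity 2@5: d1:6  d2:3  d3:3  d4:3  d5:3  d6:3  d7:3 → peak 6
Best is Activity 2@2, peak 6.

6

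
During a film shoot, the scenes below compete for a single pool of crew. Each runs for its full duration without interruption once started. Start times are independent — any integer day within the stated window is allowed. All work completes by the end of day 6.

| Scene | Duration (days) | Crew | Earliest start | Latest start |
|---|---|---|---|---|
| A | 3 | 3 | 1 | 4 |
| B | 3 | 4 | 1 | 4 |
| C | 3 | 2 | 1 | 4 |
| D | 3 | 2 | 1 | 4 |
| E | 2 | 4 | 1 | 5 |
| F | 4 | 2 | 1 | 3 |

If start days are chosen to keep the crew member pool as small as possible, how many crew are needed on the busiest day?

Early-start (A@1, B@1, C@1, D@1, E@1, F@1) gives peak 17: d1:17  d2:17  d3:13  d4:2  d5:0  d6:0.
Shift C→4, D→4, E→5.
Schedule A@1, B@1, C@4, D@4, E@5, F@1: d1:9  d2:9  d3:9  d4:6  d5:8  d6:8 — peak 9.
Total crew member-days = 49 over 6 days ⇒ peak ≥ ⌈49/6⌉ = 9, so 9 is optimal.

9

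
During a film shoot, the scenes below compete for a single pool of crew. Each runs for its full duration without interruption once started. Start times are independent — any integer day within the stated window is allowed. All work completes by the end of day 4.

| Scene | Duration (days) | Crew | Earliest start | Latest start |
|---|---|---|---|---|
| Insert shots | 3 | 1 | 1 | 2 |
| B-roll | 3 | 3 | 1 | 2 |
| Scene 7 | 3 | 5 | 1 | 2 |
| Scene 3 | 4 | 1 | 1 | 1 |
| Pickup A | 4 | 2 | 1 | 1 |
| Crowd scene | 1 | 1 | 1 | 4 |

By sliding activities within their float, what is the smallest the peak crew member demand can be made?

Early-start (Insert shots@1, B-roll@1, Scene 7@1, Scene 3@1, Pickup A@1, Crowd scene@1) gives peak 13: d1:13  d2:12  d3:12  d4:3.
Shift Crowd scene→4.
Schedule Insert shots@1, B-roll@1, Scene 7@1, Scene 3@1, Pickup A@1, Crowd scene@4: d1:12  d2:12  d3:12  d4:4 — peak 12.

12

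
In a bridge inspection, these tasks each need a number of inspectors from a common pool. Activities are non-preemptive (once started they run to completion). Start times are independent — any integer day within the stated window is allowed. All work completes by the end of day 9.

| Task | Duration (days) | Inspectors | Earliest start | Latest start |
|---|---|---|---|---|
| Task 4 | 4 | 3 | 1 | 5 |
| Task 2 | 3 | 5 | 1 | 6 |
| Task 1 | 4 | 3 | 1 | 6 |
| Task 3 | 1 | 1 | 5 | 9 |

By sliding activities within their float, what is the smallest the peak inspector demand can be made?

6

Early-start (Task 4@1, Task 2@1, Task 1@1, Task 3@5) gives peak 11: d1:11  d2:11  d3:11  d4:6  d5:1  d6:0  d7:0  d8:0  d9:0.
Shift Task 2→5.
Schedule Task 4@1, Task 2@5, Task 1@1, Task 3@5: d1:6  d2:6  d3:6  d4:6  d5:6  d6:5  d7:5  d8:0  d9:0 — peak 6.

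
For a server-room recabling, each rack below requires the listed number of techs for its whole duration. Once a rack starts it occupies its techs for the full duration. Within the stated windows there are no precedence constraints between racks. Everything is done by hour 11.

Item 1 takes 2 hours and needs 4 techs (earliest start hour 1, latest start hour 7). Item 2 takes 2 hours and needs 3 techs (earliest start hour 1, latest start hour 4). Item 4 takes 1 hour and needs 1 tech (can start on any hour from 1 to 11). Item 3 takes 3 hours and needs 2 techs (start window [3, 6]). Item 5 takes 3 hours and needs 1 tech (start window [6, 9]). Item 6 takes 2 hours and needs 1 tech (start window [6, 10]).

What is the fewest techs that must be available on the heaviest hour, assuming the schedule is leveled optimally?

Early-start (Item 1@1, Item 2@1, Item 4@1, Item 3@3, Item 5@6, Item 6@6) gives peak 8: h1:8  h2:7  h3:2  h4:2  h5:2  h6:2  h7:2  h8:1  h9:0  h10:0  h11:0.
Shift Item 2→3, Item 4→3, Item 3→5.
Schedule Item 1@1, Item 2@3, Item 4@3, Item 3@5, Item 5@6, Item 6@6: h1:4  h2:4  h3:4  h4:3  h5:2  h6:4  h7:4  h8:1  h9:0  h10:0  h11:0 — peak 4.

4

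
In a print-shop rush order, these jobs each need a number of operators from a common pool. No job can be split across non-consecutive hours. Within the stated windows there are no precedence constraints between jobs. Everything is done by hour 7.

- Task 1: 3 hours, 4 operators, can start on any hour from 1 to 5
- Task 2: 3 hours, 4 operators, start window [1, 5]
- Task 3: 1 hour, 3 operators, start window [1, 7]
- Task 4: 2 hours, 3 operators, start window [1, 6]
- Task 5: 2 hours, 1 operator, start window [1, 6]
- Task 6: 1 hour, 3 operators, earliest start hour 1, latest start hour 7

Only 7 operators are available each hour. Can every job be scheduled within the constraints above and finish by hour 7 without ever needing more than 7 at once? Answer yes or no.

Schedule Task 1@1, Task 2@4, Task 3@1, Task 4@2, Task 5@4, Task 6@6: h1:7  h2:7  h3:7  h4:5  h5:5  h6:7  h7:0 — peak 7 ≤ 7.

yes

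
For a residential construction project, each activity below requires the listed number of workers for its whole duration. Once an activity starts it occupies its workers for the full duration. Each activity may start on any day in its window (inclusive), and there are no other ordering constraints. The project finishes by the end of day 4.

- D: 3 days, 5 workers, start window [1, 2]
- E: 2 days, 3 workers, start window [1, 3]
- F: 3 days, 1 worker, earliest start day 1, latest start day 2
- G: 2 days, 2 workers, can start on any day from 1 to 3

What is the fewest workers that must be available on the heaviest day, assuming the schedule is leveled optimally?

9

Early-start (D@1, E@1, F@1, G@1) gives peak 11: d1:11  d2:11  d3:6  d4:0.
Shift G→3.
Schedule D@1, E@1, F@1, G@3: d1:9  d2:9  d3:8  d4:2 — peak 9.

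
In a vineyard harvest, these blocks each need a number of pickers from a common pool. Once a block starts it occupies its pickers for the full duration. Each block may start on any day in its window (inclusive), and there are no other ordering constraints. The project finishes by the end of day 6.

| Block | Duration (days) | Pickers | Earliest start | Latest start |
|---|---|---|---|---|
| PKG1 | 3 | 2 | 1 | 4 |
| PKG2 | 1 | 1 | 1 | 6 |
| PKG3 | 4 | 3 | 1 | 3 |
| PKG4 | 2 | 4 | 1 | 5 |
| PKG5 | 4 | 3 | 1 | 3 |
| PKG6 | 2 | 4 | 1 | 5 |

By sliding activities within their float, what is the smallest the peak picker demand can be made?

8

Early-start (PKG1@1, PKG2@1, PKG3@1, PKG4@1, PKG5@1, PKG6@1) gives peak 17: d1:17  d2:16  d3:8  d4:6  d5:0  d6:0.
Shift PKG2→4, PKG4→5, PKG6→5.
Schedule PKG1@1, PKG2@4, PKG3@1, PKG4@5, PKG5@1, PKG6@5: d1:8  d2:8  d3:8  d4:7  d5:8  d6:8 — peak 8.
Total picker-days = 47 over 6 days ⇒ peak ≥ ⌈47/6⌉ = 8, so 8 is optimal.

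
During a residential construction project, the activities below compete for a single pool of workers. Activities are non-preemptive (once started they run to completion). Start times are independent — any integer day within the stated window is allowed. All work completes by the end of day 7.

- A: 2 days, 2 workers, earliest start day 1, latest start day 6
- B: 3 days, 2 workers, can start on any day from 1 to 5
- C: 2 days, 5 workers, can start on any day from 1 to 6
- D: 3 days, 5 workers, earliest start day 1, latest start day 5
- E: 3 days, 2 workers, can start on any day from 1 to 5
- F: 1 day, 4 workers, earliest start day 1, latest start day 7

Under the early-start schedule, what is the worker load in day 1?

At early start, day 1 has: A, B, C, D, E, F.
Demand: 2 + 2 + 5 + 5 + 2 + 4 = 20.

20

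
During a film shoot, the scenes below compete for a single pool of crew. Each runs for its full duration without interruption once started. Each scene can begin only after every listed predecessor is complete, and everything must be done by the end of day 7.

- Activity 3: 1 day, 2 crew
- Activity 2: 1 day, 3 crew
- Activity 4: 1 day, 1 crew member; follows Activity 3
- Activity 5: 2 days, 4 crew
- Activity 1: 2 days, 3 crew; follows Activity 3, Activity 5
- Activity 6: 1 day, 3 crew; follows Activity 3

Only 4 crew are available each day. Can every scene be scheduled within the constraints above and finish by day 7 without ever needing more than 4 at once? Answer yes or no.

yes

Schedule Activity 3@1, Activity 2@2, Activity 4@2, Activity 5@3, Activity 1@5, Activity 6@7: d1:2  d2:4  d3:4  d4:4  d5:3  d6:3  d7:3 — peak 4 ≤ 4.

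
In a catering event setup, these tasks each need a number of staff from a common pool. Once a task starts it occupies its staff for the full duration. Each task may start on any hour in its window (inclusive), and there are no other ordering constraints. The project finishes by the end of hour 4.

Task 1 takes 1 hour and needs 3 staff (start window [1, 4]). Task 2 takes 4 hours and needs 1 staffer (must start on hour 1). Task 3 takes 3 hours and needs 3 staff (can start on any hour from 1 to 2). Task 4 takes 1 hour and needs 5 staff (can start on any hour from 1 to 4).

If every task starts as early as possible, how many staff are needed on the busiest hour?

12

Early-start schedule: Task 1@1, Task 2@1, Task 3@1, Task 4@1.
Load per hour: hour 1: 12, hour 2: 4, hour 3: 4, hour 4: 1.
Peak is 12.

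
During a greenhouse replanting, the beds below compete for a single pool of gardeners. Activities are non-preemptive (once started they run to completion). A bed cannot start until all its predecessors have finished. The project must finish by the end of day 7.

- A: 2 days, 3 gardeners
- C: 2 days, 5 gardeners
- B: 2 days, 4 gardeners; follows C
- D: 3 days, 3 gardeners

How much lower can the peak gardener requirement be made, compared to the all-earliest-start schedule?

Early-start peak: d1:11  d2:11  d3:7  d4:4  d5:0  d6:0  d7:0 ⇒ 11.
Leveled (A@1, C@4, B@6, D@1): d1:6  d2:6  d3:3  d4:5  d5:5  d6:4  d7:4 ⇒ 6.
Reduction 11 − 6 = 5.

5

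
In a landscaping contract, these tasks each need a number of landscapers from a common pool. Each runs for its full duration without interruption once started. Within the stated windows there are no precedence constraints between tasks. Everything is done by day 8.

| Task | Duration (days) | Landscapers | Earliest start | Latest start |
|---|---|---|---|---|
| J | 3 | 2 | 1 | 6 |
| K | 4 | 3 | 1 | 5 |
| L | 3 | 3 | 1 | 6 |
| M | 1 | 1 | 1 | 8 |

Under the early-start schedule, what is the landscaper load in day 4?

3

At early start, day 4 has: K.
Demand: 3 = 3.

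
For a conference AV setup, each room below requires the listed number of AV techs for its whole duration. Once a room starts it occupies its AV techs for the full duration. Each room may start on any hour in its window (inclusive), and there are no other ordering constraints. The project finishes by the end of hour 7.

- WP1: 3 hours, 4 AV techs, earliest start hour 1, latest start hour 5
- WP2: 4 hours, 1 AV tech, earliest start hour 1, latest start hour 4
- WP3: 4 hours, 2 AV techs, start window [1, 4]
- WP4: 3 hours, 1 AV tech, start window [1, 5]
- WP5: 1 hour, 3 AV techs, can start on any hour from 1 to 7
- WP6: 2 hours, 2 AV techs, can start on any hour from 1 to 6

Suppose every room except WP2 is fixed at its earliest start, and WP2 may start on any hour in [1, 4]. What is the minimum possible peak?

12

WP2@1: h1:13  h2:10  h3:8  h4:3  h5:0  h6:0  h7:0 → peak 13
WP2@2: h1:12  h2:10  h3:8  h4:3  h5:1  h6:0  h7:0 → peak 12
WP2@3: h1:12  h2:9  h3:8  h4:3  h5:1  h6:1  h7:0 → peak 12
WP2@4: h1:12  h2:9  h3:7  h4:3  h5:1  h6:1  h7:1 → peak 12
Best is WP2@2, peak 12.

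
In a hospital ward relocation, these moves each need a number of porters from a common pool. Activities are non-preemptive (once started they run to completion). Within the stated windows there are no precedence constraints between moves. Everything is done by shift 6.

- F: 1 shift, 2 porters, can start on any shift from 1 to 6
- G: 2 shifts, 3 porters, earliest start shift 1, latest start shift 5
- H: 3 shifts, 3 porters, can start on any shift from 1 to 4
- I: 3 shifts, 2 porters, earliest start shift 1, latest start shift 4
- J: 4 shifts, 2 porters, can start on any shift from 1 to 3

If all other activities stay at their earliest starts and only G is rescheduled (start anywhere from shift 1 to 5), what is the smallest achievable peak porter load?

G@1: s1:12  s2:10  s3:7  s4:2  s5:0  s6:0 → peak 12
G@2: s1:9  s2:10  s3:10  s4:2  s5:0  s6:0 → peak 10
G@3: s1:9  s2:7  s3:10  s4:5  s5:0  s6:0 → peak 10
G@4: s1:9  s2:7  s3:7  s4:5  s5:3  s6:0 → peak 9
G@5: s1:9  s2:7  s3:7  s4:2  s5:3  s6:3 → peak 9
Best is G@4, peak 9.

9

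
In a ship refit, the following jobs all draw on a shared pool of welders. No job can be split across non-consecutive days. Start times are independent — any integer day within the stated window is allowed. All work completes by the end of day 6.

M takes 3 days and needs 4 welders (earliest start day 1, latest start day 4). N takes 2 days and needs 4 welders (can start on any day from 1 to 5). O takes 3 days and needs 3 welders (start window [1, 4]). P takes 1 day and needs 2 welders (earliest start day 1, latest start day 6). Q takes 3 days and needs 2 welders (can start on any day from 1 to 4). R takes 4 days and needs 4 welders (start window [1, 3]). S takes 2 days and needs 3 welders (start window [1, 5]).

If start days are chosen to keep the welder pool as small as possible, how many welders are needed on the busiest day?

Early-start (M@1, N@1, O@1, P@1, Q@1, R@1, S@1) gives peak 22: d1:22  d2:20  d3:13  d4:4  d5:0  d6:0.
Shift O→4, Q→2, R→3, S→5.
Schedule M@1, N@1, O@4, P@1, Q@2, R@3, S@5: d1:10  d2:10  d3:10  d4:9  d5:10  d6:10 — peak 10.
Total welder-days = 59 over 6 days ⇒ peak ≥ ⌈59/6⌉ = 10, so 10 is optimal.

10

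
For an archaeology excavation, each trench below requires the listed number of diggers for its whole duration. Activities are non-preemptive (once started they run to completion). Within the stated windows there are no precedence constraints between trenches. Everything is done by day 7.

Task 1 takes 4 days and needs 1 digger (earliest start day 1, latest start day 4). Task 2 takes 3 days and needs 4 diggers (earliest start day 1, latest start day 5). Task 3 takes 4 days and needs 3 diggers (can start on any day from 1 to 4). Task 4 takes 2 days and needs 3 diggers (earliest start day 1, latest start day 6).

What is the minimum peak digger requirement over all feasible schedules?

6

Early-start (Task 1@1, Task 2@1, Task 3@1, Task 4@1) gives peak 11: d1:11  d2:11  d3:8  d4:4  d5:0  d6:0  d7:0.
Shift Task 3→4, Task 4→5.
Schedule Task 1@1, Task 2@1, Task 3@4, Task 4@5: d1:5  d2:5  d3:5  d4:4  d5:6  d6:6  d7:3 — peak 6.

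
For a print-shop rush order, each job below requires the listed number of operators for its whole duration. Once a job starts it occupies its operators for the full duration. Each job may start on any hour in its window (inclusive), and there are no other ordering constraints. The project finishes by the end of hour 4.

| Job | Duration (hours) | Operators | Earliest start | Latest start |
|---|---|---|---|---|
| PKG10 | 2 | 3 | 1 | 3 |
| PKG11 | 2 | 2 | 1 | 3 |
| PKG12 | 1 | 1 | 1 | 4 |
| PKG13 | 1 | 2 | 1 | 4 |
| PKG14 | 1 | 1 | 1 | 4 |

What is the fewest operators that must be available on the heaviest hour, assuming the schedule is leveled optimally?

4

Early-start (PKG10@1, PKG11@1, PKG12@1, PKG13@1, PKG14@1) gives peak 9: h1:9  h2:5  h3:0  h4:0.
Shift PKG11→3, PKG13→3, PKG14→2.
Schedule PKG10@1, PKG11@3, PKG12@1, PKG13@3, PKG14@2: h1:4  h2:4  h3:4  h4:2 — peak 4.
Total operator-hours = 14 over 4 hours ⇒ peak ≥ ⌈14/4⌉ = 4, so 4 is optimal.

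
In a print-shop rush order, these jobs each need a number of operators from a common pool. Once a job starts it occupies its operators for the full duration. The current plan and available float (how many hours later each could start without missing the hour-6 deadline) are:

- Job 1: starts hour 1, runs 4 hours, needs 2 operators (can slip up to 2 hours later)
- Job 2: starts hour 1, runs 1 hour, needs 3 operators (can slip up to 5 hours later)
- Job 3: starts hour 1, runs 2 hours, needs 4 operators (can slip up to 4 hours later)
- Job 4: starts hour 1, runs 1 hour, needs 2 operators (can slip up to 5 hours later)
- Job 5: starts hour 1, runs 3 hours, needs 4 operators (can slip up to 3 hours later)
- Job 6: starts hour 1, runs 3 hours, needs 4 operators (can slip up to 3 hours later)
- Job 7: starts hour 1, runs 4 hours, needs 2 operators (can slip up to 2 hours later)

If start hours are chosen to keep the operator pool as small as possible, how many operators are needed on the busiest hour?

Early-start (Job 1@1, Job 2@1, Job 3@1, Job 4@1, Job 5@1, Job 6@1, Job 7@1) gives peak 21: h1:21  h2:16  h3:12  h4:4  h5:0  h6:0.
Shift Job 3→5, Job 4→2, Job 6→4, Job 7→2.
Schedule Job 1@1, Job 2@1, Job 3@5, Job 4@2, Job 5@1, Job 6@4, Job 7@2: h1:9  h2:10  h3:8  h4:8  h5:10  h6:8 — peak 10.

10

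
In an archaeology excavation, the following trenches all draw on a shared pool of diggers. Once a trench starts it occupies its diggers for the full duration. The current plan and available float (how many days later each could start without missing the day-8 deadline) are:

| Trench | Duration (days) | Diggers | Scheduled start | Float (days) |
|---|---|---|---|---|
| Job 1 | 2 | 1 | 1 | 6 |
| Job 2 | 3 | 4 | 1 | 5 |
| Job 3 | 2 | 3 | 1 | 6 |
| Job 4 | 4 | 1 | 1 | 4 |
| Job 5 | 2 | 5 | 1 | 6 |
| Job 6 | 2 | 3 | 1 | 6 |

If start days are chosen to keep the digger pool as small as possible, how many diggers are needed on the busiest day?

Early-start (Job 1@1, Job 2@1, Job 3@1, Job 4@1, Job 5@1, Job 6@1) gives peak 17: d1:17  d2:17  d3:5  d4:1  d5:0  d6:0  d7:0  d8:0.
Shift Job 3→4, Job 5→7, Job 6→5.
Schedule Job 1@1, Job 2@1, Job 3@4, Job 4@1, Job 5@7, Job 6@5: d1:6  d2:6  d3:5  d4:4  d5:6  d6:3  d7:5  d8:5 — peak 6.

6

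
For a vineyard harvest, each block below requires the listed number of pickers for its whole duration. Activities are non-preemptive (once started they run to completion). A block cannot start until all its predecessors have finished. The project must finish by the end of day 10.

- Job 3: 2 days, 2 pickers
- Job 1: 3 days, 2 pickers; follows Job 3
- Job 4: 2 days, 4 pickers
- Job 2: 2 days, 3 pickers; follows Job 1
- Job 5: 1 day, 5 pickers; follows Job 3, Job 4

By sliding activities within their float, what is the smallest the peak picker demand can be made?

Early-start (Job 3@1, Job 1@3, Job 4@1, Job 2@6, Job 5@3) gives peak 7: d1:6  d2:6  d3:7  d4:2  d5:2  d6:3  d7:3  d8:0  d9:0  d10:0.
Shift Job 4→6, Job 2→8, Job 5→10.
Schedule Job 3@1, Job 1@3, Job 4@6, Job 2@8, Job 5@10: d1:2  d2:2  d3:2  d4:2  d5:2  d6:4  d7:4  d8:3  d9:3  d10:5 — peak 5.

5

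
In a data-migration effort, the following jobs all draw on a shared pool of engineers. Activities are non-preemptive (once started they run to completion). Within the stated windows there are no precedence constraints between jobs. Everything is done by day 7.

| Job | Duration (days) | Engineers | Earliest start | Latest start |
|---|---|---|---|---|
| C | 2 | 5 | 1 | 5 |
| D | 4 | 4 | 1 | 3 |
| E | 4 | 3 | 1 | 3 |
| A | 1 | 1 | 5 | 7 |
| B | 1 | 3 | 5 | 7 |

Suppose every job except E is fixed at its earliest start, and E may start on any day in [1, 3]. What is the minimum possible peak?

9

E@1: d1:12  d2:12  d3:7  d4:7  d5:4  d6:0  d7:0 → peak 12
E@2: d1:9  d2:12  d3:7  d4:7  d5:7  d6:0  d7:0 → peak 12
E@3: d1:9  d2:9  d3:7  d4:7  d5:7  d6:3  d7:0 → peak 9
Best is E@3, peak 9.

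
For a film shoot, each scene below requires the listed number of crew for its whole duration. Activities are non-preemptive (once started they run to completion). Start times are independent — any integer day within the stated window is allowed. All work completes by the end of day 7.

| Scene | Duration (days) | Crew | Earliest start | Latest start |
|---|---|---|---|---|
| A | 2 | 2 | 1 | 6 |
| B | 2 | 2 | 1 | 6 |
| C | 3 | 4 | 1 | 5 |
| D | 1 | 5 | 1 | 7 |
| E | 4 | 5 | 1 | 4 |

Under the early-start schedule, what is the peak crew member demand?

18

Early-start schedule: A@1, B@1, C@1, D@1, E@1.
Load per day: day 1: 18, day 2: 13, day 3: 9, day 4: 5, day 5: 0, day 6: 0, day 7: 0.
Peak is 18.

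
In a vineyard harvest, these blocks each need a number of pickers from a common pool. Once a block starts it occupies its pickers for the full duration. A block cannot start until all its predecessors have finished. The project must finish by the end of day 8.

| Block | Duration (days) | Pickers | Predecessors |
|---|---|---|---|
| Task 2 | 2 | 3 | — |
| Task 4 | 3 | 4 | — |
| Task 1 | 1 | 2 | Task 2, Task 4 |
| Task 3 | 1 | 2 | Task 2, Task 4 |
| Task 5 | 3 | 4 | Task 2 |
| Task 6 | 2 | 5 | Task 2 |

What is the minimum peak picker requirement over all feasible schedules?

Early-start (Task 2@1, Task 4@1, Task 1@4, Task 3@4, Task 5@3, Task 6@3) gives peak 13: d1:7  d2:7  d3:13  d4:13  d5:4  d6:0  d7:0  d8:0.
Shift Task 3→5, Task 5→4, Task 6→7.
Schedule Task 2@1, Task 4@1, Task 1@4, Task 3@5, Task 5@4, Task 6@7: d1:7  d2:7  d3:4  d4:6  d5:6  d6:4  d7:5  d8:5 — peak 7.

7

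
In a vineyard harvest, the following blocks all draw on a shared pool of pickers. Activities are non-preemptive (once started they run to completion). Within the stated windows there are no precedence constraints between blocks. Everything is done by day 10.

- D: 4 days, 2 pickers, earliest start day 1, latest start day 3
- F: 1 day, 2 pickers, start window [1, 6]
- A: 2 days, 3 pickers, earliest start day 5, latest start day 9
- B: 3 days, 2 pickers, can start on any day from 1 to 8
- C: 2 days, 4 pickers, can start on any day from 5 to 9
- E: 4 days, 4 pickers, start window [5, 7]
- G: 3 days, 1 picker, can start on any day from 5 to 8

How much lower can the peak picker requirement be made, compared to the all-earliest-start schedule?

5

Early-start peak: d1:6  d2:4  d3:4  d4:2  d5:12  d6:12  d7:5  d8:4  d9:0  d10:0 ⇒ 12.
Leveled (D@1, F@1, A@5, B@1, C@5, E@7, G@7): d1:6  d2:4  d3:4  d4:2  d5:7  d6:7  d7:5  d8:5  d9:5  d10:4 ⇒ 7.
Reduction 12 − 7 = 5.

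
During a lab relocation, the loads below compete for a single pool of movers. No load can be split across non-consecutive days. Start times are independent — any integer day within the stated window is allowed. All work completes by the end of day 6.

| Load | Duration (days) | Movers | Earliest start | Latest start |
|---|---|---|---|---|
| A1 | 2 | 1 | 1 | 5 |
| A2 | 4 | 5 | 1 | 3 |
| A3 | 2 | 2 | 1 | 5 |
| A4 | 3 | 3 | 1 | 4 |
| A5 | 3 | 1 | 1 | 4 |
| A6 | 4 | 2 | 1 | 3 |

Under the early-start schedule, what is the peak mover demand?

14

Early-start schedule: A1@1, A2@1, A3@1, A4@1, A5@1, A6@1.
Load per day: day 1: 14, day 2: 14, day 3: 11, day 4: 7, day 5: 0, day 6: 0.
Peak is 14.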